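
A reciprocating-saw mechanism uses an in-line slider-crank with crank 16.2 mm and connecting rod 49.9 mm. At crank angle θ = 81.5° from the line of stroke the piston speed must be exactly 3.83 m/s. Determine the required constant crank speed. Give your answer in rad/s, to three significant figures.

For an in-line slider-crank, |v_piston| = rω|sinθ|·[1 + r cosθ/√(L² − r² sin²θ)].
With r = 0.0162 m, L = 0.0499 m, θ = 81.5°: the bracketed kinematic factor |dx/dθ| = 0.016834 m.
ω = v/|dx/dθ| = 3.83/0.016834 = 227.52 rad/s.

228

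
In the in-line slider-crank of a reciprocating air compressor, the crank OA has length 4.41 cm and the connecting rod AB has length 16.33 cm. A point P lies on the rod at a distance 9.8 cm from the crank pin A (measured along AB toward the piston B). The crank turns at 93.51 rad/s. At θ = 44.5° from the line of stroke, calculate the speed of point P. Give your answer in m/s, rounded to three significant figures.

3.44

ω = 93.51 rad/s.  Crank-pin speed |V_A| = rω = 4.1238 m/s, perpendicular to OA.
Rod angle: sinφ = −(r/L) sinθ ⇒ φ = -10.911°; ω_rod = −rω cosθ/√(L²−r²sin²θ) = -18.343 rad/s.
V_P = V_A + ω_rod × AP, with AP = 0.098 m along the rod.
Components: V_Px = −rω sinθ − a·ω_rod·sinφ = -3.2307 m/s;  V_Py = rω cosθ + a·ω_rod·cosφ = +1.1762 m/s.
|V_P| = √(V_Px² + V_Py²) = 3.4381 m/s.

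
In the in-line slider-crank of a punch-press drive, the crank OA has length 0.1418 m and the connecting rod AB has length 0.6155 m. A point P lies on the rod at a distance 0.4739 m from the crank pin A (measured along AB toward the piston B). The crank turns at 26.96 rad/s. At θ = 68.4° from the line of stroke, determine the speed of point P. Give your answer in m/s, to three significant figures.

3.81

ω = 26.96 rad/s.  Crank-pin speed |V_A| = rω = 3.8229 m/s, perpendicular to OA.
Rod angle: sinφ = −(r/L) sinθ ⇒ φ = -12.369°; ω_rod = −rω cosθ/√(L²−r²sin²θ) = -2.3408 rad/s.
V_P = V_A + ω_rod × AP, with AP = 0.4739 m along the rod.
Components: V_Px = −rω sinθ − a·ω_rod·sinφ = -3.7921 m/s;  V_Py = rω cosθ + a·ω_rod·cosφ = +0.32376 m/s.
|V_P| = √(V_Px² + V_Py²) = 3.8059 m/s.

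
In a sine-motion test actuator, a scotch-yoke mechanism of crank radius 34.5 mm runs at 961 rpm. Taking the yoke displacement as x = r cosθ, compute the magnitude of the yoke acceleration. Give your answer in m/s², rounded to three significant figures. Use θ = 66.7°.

ω = 100.6 rad/s (from 961 rpm).
x = r cosθ ⇒ ẍ = −rω² cosθ (ω constant).
|a| = rω²|cosθ| = 0.0345·(100.6)²·|cos 66.7°| = 138.2 m/s².

138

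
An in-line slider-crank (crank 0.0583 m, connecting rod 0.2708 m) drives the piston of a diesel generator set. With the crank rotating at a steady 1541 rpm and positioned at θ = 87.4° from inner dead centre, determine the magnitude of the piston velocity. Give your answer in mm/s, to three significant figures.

9490

ω = 2π·1541/60 = 161.4 rad/s
For an in-line slider-crank, x = r cosθ + √(L² − r² sin²θ), so v = −rω sinθ·[1 + r cosθ/√(L² − r² sin²θ)].
With r = 0.0583 m, L = 0.2708 m, θ = 87.4°: √(L² − r² sin²θ) = 0.26446 m.
v = −0.0583·161.4·0.99897·[1 + 0.0583·0.04536/0.26446] = -9.4924 m/s.
|v| = 9.4924 m/s = 9492.4 mm/s.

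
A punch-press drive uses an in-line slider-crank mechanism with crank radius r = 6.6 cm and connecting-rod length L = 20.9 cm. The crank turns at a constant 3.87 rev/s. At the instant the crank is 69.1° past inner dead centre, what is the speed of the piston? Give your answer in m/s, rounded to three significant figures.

1.68

ω = 2π·3.87 = 24.32 rad/s
For an in-line slider-crank, x = r cosθ + √(L² − r² sin²θ), so v = −rω sinθ·[1 + r cosθ/√(L² − r² sin²θ)].
With r = 0.066 m, L = 0.209 m, θ = 69.1°: √(L² − r² sin²θ) = 0.1997 m.
v = −0.066·24.32·0.93420·[1 + 0.066·0.35674/0.1997] = -1.676 m/s.
|v| = 1.676 m/s.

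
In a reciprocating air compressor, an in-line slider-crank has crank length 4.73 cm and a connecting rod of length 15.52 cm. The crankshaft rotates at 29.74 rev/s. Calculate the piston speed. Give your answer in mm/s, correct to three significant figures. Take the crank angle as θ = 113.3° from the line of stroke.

ω = 2π·29.7 = 186.9 rad/s
For an in-line slider-crank, x = r cosθ + √(L² − r² sin²θ), so v = −rω sinθ·[1 + r cosθ/√(L² − r² sin²θ)].
With r = 0.0473 m, L = 0.1552 m, θ = 113.3°: √(L² − r² sin²θ) = 0.149 m.
v = −0.0473·186.9·0.91845·[1 + 0.0473·-0.39555/0.149] = -7.0984 m/s.
|v| = 7.0984 m/s = 7098.4 mm/s.

7100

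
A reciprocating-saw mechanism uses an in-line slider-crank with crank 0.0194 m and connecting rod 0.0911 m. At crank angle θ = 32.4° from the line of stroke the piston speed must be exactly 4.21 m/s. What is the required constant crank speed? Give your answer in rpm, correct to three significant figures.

3270

For an in-line slider-crank, |v_piston| = rω|sinθ|·[1 + r cosθ/√(L² − r² sin²θ)].
With r = 0.0194 m, L = 0.0911 m, θ = 32.4°: the bracketed kinematic factor |dx/dθ| = 0.012276 m.
ω = v/|dx/dθ| = 4.21/0.012276 = 342.94 rad/s.
N = 60ω/(2π) = 3274.8 rpm.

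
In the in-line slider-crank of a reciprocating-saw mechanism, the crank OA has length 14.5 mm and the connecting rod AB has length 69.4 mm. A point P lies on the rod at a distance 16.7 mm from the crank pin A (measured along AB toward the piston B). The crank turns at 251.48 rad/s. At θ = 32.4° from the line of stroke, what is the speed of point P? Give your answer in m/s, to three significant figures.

3.10

ω = 251.5 rad/s.  Crank-pin speed |V_A| = rω = 3.6465 m/s, perpendicular to OA.
Rod angle: sinφ = −(r/L) sinθ ⇒ φ = -6.428°; ω_rod = −rω cosθ/√(L²−r²sin²θ) = -44.644 rad/s.
V_P = V_A + ω_rod × AP, with AP = 0.0167 m along the rod.
Components: V_Px = −rω sinθ − a·ω_rod·sinφ = -2.0373 m/s;  V_Py = rω cosθ + a·ω_rod·cosφ = +2.3379 m/s.
|V_P| = √(V_Px² + V_Py²) = 3.1011 m/s.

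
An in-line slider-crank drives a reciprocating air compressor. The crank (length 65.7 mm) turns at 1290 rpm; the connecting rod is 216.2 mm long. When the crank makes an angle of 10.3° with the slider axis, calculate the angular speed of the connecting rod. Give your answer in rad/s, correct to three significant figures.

ω = 135.1 rad/s (converted from 1290 rpm).
The rod makes angle φ with the slider axis where L sinφ = r sinθ; differentiating, L cosφ·φ̇ = r ω cosθ.
L cosφ = √(L² − r² sin²θ) = 0.21588 m.
|ω_rod| = r ω |cosθ| / √(L² − r² sin²θ) = 0.0657·135.1·0.98389/0.21588 = 40.45 rad/s.

40.4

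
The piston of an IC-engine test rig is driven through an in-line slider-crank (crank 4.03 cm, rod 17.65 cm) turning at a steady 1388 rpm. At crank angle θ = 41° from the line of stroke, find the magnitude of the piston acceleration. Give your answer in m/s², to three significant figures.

673

ω = 2π·1388/60 = 145.4 rad/s
x(θ) = r cosθ + √(L² − r² sin²θ); with ω constant, a = ω²·d²x/dθ².
d²x/dθ² = −r cosθ − r²(cos2θ)/√u − r⁴ sin²2θ/(4u^{3/2}),  u = L² − r² sin²θ = 0.0304532 m².
Substituting r = 0.0403 m, L = 0.1765 m, θ = 41°: d²x/dθ² = -0.031832 m.
a = ω²·d²x/dθ² = (145.4)²·(-0.031832) = -672.51 m/s²;  |a| = 672.51 m/s².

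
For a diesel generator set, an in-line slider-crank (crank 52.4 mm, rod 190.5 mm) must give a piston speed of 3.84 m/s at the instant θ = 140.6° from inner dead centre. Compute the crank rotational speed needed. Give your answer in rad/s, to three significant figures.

For an in-line slider-crank, |v_piston| = rω|sinθ|·[1 + r cosθ/√(L² − r² sin²θ)].
With r = 0.0524 m, L = 0.1905 m, θ = 140.6°: the bracketed kinematic factor |dx/dθ| = 0.02608 m.
ω = v/|dx/dθ| = 3.84/0.02608 = 147.24 rad/s.

147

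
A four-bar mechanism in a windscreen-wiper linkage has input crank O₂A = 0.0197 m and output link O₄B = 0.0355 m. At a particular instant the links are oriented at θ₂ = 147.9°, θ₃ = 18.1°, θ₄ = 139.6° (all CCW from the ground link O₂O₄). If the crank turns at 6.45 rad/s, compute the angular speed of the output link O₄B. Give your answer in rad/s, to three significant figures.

ω₂ = 6.45 rad/s
Differentiating the loop-closure r₂e^{iθ₂}+r₃e^{iθ₃}=r₁+r₄e^{iθ₄} gives r₂ω₂e^{iθ₂}+r₃ω₃e^{iθ₃}=r₄ω₄e^{iθ₄}.
Eliminating the other unknown: ω₄ = r₂ω₂ sin(θ₂−θ₃) / [r₄ sin(θ₄−θ₃)].
Numerator sine = +0.76828; denominator sine = +0.85264.
Result = 0.0197·6.45·(+0.76828) / (0.0355·(+0.85264)) = +3.2252 rad/s; magnitude 3.2252 rad/s.

3.23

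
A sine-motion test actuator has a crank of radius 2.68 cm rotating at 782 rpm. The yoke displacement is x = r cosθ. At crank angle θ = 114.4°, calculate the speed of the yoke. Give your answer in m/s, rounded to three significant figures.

ω = 81.89 rad/s (from 782 rpm).
x = r cosθ ⇒ ẋ = −rω sinθ.
|v| = rω|sinθ| = 0.0268·81.89·|sin 114.4°| = 1.9987 m/s.

2.00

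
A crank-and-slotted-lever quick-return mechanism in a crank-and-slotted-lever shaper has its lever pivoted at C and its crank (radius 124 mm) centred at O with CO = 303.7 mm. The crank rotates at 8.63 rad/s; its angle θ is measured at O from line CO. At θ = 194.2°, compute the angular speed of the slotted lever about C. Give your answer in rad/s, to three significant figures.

ω = 8.63 rad/s
Crank pin A relative to C: A = (d + r cosθ, r sinθ); lever angle φ = atan2(r sinθ, d + r cosθ).
Differentiating tanφ: φ̇ = rω(d cosθ + r)/(d² + r² + 2dr cosθ).
d² + r² + 2dr cosθ = |CA|² = 0.0345934 m²;  d cosθ + r = -0.17042 m.
|ω_lever| = |0.124·8.63·-0.17042| / 0.0345934 = 5.2718 rad/s.

5.27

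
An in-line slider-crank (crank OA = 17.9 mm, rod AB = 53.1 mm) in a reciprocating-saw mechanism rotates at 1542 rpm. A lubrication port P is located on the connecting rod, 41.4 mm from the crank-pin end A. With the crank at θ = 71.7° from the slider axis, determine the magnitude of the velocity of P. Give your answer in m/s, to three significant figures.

ω = 161.5 rad/s.  Crank-pin speed |V_A| = rω = 2.8905 m/s, perpendicular to OA.
Rod angle: sinφ = −(r/L) sinθ ⇒ φ = -18.666°; ω_rod = −rω cosθ/√(L²−r²sin²θ) = -18.041 rad/s.
V_P = V_A + ω_rod × AP, with AP = 0.0414 m along the rod.
Components: V_Px = −rω sinθ − a·ω_rod·sinφ = -2.9833 m/s;  V_Py = rω cosθ + a·ω_rod·cosφ = +0.19998 m/s.
|V_P| = √(V_Px² + V_Py²) = 2.99 m/s.

2.99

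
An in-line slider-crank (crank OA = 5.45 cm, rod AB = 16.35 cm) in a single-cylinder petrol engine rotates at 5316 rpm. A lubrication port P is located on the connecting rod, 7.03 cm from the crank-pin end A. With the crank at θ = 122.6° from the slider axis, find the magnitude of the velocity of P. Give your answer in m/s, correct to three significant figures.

25.3

ω = 556.7 rad/s.  Crank-pin speed |V_A| = rω = 30.34 m/s, perpendicular to OA.
Rod angle: sinφ = −(r/L) sinθ ⇒ φ = -16.309°; ω_rod = −rω cosθ/√(L²−r²sin²θ) = +104.17 rad/s.
V_P = V_A + ω_rod × AP, with AP = 0.0703 m along the rod.
Components: V_Px = −rω sinθ − a·ω_rod·sinφ = -23.503 m/s;  V_Py = rω cosθ + a·ω_rod·cosφ = -9.3178 m/s.
|V_P| = √(V_Px² + V_Py²) = 25.283 m/s.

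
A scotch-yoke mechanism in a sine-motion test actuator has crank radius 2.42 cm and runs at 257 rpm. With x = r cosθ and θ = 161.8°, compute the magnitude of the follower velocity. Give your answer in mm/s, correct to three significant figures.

203

ω = 26.91 rad/s (from 257 rpm).
x = r cosθ ⇒ ẋ = −rω sinθ.
|v| = rω|sinθ| = 0.0242·26.91·|sin 161.8°| = 0.20342 m/s = 203.42 mm/s.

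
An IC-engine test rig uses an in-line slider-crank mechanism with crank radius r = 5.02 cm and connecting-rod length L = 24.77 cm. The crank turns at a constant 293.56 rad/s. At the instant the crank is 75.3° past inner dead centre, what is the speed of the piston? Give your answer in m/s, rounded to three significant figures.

ω = 293.6 rad/s
For an in-line slider-crank, x = r cosθ + √(L² − r² sin²θ), so v = −rω sinθ·[1 + r cosθ/√(L² − r² sin²θ)].
With r = 0.0502 m, L = 0.2477 m, θ = 75.3°: √(L² − r² sin²θ) = 0.24289 m.
v = −0.0502·293.6·0.96727·[1 + 0.0502·0.25376/0.24289] = -15.002 m/s.
|v| = 15.002 m/s.

15.0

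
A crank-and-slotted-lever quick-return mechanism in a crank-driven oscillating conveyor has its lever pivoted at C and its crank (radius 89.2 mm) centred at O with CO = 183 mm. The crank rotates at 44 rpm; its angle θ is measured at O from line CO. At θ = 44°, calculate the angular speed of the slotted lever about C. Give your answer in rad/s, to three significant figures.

ω = 4.608 rad/s (from 44 rpm).
Crank pin A relative to C: A = (d + r cosθ, r sinθ); lever angle φ = atan2(r sinθ, d + r cosθ).
Differentiating tanφ: φ̇ = rω(d cosθ + r)/(d² + r² + 2dr cosθ).
d² + r² + 2dr cosθ = |CA|² = 0.0649301 m²;  d cosθ + r = +0.22084 m.
|ω_lever| = |0.0892·4.608·+0.22084| / 0.0649301 = 1.3979 rad/s.

1.40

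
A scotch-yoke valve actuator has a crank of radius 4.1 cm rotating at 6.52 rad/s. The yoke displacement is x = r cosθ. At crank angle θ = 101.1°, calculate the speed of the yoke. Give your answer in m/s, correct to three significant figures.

0.262

ω = 6.52 rad/s
x = r cosθ ⇒ ẋ = −rω sinθ.
|v| = rω|sinθ| = 0.041·6.52·|sin 101.1°| = 0.26232 m/s.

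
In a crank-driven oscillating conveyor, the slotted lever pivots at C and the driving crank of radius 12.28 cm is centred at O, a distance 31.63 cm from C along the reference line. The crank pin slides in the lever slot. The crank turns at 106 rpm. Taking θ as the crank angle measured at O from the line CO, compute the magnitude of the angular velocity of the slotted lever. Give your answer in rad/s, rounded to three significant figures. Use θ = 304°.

ω = 11.1 rad/s (from 106 rpm).
Crank pin A relative to C: A = (d + r cosθ, r sinθ); lever angle φ = atan2(r sinθ, d + r cosθ).
Differentiating tanφ: φ̇ = rω(d cosθ + r)/(d² + r² + 2dr cosθ).
d² + r² + 2dr cosθ = |CA|² = 0.158565 m²;  d cosθ + r = +0.29967 m.
|ω_lever| = |0.1228·11.1·+0.29967| / 0.158565 = 2.5762 rad/s.

2.58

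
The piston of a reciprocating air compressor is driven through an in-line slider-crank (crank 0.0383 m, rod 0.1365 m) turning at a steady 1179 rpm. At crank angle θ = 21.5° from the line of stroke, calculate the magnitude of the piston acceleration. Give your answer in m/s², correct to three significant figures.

665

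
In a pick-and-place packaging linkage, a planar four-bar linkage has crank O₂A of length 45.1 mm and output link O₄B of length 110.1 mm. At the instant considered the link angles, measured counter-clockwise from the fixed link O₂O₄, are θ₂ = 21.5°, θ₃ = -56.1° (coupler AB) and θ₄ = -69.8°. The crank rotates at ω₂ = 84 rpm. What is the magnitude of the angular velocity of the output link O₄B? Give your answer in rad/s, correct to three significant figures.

ω₂ = 8.796 rad/s (from 84 rpm).
Differentiating the loop-closure r₂e^{iθ₂}+r₃e^{iθ₃}=r₁+r₄e^{iθ₄} gives r₂ω₂e^{iθ₂}+r₃ω₃e^{iθ₃}=r₄ω₄e^{iθ₄}.
Eliminating the other unknown: ω₄ = r₂ω₂ sin(θ₂−θ₃) / [r₄ sin(θ₄−θ₃)].
Numerator sine = +0.97667; denominator sine = -0.23684.
Result = 0.0451·8.796·(+0.97667) / (0.1101·(-0.23684)) = -14.859 rad/s; magnitude 14.859 rad/s.

14.9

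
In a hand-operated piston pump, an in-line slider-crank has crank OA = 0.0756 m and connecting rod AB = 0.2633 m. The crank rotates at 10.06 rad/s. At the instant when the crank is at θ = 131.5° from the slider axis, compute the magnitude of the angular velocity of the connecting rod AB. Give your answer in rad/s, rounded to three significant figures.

ω = 10.06 rad/s
The rod makes angle φ with the slider axis where L sinφ = r sinθ; differentiating, L cosφ·φ̇ = r ω cosθ.
L cosφ = √(L² − r² sin²θ) = 0.25714 m.
|ω_rod| = r ω |cosθ| / √(L² − r² sin²θ) = 0.0756·10.06·0.66262/0.25714 = 1.9598 rad/s.

1.96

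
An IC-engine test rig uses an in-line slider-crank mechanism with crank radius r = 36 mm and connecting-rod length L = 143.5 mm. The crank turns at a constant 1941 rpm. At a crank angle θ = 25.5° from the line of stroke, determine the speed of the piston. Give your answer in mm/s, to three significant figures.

3870

ω = 2π·1941/60 = 203.3 rad/s
For an in-line slider-crank, x = r cosθ + √(L² − r² sin²θ), so v = −rω sinθ·[1 + r cosθ/√(L² − r² sin²θ)].
With r = 0.036 m, L = 0.1435 m, θ = 25.5°: √(L² − r² sin²θ) = 0.14266 m.
v = −0.036·203.3·0.43051·[1 + 0.036·0.90259/0.14266] = -3.8677 m/s.
|v| = 3.8677 m/s = 3867.7 mm/s.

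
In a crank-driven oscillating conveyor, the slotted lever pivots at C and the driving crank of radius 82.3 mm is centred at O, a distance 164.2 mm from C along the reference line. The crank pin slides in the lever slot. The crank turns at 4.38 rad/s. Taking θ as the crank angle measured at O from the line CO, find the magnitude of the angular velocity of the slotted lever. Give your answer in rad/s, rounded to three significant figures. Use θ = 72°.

1.14

ω = 4.38 rad/s
Crank pin A relative to C: A = (d + r cosθ, r sinθ); lever angle φ = atan2(r sinθ, d + r cosθ).
Differentiating tanφ: φ̇ = rω(d cosθ + r)/(d² + r² + 2dr cosθ).
d² + r² + 2dr cosθ = |CA|² = 0.0420868 m²;  d cosθ + r = +0.13304 m.
|ω_lever| = |0.0823·4.38·+0.13304| / 0.0420868 = 1.1395 rad/s.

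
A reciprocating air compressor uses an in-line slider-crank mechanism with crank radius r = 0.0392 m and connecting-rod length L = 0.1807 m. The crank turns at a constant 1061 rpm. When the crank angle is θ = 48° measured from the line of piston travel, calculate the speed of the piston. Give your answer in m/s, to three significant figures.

3.71

ω = 2π·1061/60 = 111.1 rad/s
For an in-line slider-crank, x = r cosθ + √(L² − r² sin²θ), so v = −rω sinθ·[1 + r cosθ/√(L² − r² sin²θ)].
With r = 0.0392 m, L = 0.1807 m, θ = 48°: √(L² − r² sin²θ) = 0.17834 m.
v = −0.0392·111.1·0.74314·[1 + 0.0392·0.66913/0.17834] = -3.7128 m/s.
|v| = 3.7128 m/s.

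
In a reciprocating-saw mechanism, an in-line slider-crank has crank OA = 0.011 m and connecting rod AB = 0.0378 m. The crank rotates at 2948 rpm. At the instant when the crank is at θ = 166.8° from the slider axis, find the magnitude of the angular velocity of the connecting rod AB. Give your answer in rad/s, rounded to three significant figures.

ω = 308.7 rad/s (converted from 2948 rpm).
The rod makes angle φ with the slider axis where L sinφ = r sinθ; differentiating, L cosφ·φ̇ = r ω cosθ.
L cosφ = √(L² − r² sin²θ) = 0.037716 m.
|ω_rod| = r ω |cosθ| / √(L² − r² sin²θ) = 0.011·308.7·0.97358/0.037716 = 87.658 rad/s.

87.7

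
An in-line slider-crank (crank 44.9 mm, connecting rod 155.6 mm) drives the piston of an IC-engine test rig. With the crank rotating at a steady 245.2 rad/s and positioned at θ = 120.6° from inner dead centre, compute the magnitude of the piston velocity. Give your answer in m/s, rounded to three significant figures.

ω = 245.2 rad/s
For an in-line slider-crank, x = r cosθ + √(L² − r² sin²θ), so v = −rω sinθ·[1 + r cosθ/√(L² − r² sin²θ)].
With r = 0.0449 m, L = 0.1556 m, θ = 120.6°: √(L² − r² sin²θ) = 0.15072 m.
v = −0.0449·245.2·0.86074·[1 + 0.0449·-0.50904/0.15072] = -8.0393 m/s.
|v| = 8.0393 m/s.

8.04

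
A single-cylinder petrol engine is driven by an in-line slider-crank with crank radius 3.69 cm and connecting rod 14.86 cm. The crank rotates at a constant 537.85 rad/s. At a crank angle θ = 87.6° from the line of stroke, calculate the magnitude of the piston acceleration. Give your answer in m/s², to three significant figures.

ω = 537.9 rad/s
x(θ) = r cosθ + √(L² − r² sin²θ); with ω constant, a = ω²·d²x/dθ².
d²x/dθ² = −r cosθ − r²(cos2θ)/√u − r⁴ sin²2θ/(4u^{3/2}),  u = L² − r² sin²θ = 0.0207227 m².
Substituting r = 0.0369 m, L = 0.1486 m, θ = 87.6°: d²x/dθ² = +0.0078792 m.
a = ω²·d²x/dθ² = (537.9)²·(+0.0078792) = +2279.3 m/s²;  |a| = 2279.3 m/s².

2280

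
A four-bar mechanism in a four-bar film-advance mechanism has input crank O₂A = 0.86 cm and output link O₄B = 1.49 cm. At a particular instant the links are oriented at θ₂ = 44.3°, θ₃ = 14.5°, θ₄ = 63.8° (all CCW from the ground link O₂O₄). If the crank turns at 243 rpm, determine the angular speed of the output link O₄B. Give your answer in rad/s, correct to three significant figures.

ω₂ = 25.45 rad/s (from 243 rpm).
Differentiating the loop-closure r₂e^{iθ₂}+r₃e^{iθ₃}=r₁+r₄e^{iθ₄} gives r₂ω₂e^{iθ₂}+r₃ω₃e^{iθ₃}=r₄ω₄e^{iθ₄}.
Eliminating the other unknown: ω₄ = r₂ω₂ sin(θ₂−θ₃) / [r₄ sin(θ₄−θ₃)].
Numerator sine = +0.49697; denominator sine = +0.75813.
Result = 0.0086·25.45·(+0.49697) / (0.0149·(+0.75813)) = +9.628 rad/s; magnitude 9.628 rad/s.

9.63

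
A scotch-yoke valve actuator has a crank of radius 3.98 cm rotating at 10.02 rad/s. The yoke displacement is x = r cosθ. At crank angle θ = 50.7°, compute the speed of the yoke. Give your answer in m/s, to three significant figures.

0.309

ω = 10.02 rad/s
x = r cosθ ⇒ ẋ = −rω sinθ.
|v| = rω|sinθ| = 0.0398·10.02·|sin 50.7°| = 0.3086 m/s.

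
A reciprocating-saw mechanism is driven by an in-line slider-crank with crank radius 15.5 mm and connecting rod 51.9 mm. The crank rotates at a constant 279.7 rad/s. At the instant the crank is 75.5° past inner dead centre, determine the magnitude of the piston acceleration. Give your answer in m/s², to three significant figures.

ω = 279.7 rad/s
x(θ) = r cosθ + √(L² − r² sin²θ); with ω constant, a = ω²·d²x/dθ².
d²x/dθ² = −r cosθ − r²(cos2θ)/√u − r⁴ sin²2θ/(4u^{3/2}),  u = L² − r² sin²θ = 0.00246842 m².
Substituting r = 0.0155 m, L = 0.0519 m, θ = 75.5°: d²x/dθ² = +0.0003208 m.
a = ω²·d²x/dθ² = (279.7)²·(+0.0003208) = +25.097 m/s²;  |a| = 25.097 m/s².

25.1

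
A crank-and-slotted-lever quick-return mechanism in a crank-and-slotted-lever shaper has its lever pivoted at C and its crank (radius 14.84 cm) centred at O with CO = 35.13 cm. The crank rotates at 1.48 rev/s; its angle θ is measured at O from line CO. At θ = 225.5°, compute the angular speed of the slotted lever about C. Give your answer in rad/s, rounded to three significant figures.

ω = 9.299 rad/s (from 1.48 rev/s).
Crank pin A relative to C: A = (d + r cosθ, r sinθ); lever angle φ = atan2(r sinθ, d + r cosθ).
Differentiating tanφ: φ̇ = rω(d cosθ + r)/(d² + r² + 2dr cosθ).
d² + r² + 2dr cosθ = |CA|² = 0.0723534 m²;  d cosθ + r = -0.097829 m.
|ω_lever| = |0.1484·9.299·-0.097829| / 0.0723534 = 1.8659 rad/s.

1.87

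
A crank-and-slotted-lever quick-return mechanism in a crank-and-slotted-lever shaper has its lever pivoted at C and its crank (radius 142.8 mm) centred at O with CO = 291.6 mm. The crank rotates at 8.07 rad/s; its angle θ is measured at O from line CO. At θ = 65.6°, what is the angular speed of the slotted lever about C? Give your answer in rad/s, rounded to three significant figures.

2.17

ω = 8.07 rad/s
Crank pin A relative to C: A = (d + r cosθ, r sinθ); lever angle φ = atan2(r sinθ, d + r cosθ).
Differentiating tanφ: φ̇ = rω(d cosθ + r)/(d² + r² + 2dr cosθ).
d² + r² + 2dr cosθ = |CA|² = 0.139826 m²;  d cosθ + r = +0.26326 m.
|ω_lever| = |0.1428·8.07·+0.26326| / 0.139826 = 2.1697 rad/s.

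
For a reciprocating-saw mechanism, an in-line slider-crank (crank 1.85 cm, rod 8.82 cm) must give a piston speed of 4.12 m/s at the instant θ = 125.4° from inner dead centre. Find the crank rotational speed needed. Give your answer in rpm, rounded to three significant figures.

For an in-line slider-crank, |v_piston| = rω|sinθ|·[1 + r cosθ/√(L² − r² sin²θ)].
With r = 0.0185 m, L = 0.0882 m, θ = 125.4°: the bracketed kinematic factor |dx/dθ| = 0.01322 m.
ω = v/|dx/dθ| = 4.12/0.01322 = 311.64 rad/s.
N = 60ω/(2π) = 2976 rpm.

2980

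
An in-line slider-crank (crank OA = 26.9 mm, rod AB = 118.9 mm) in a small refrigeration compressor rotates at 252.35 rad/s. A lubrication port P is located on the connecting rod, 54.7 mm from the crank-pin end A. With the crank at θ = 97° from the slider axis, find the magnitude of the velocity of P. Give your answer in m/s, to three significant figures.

6.66

ω = 252.3 rad/s.  Crank-pin speed |V_A| = rω = 6.7882 m/s, perpendicular to OA.
Rod angle: sinφ = −(r/L) sinθ ⇒ φ = -12.977°; ω_rod = −rω cosθ/√(L²−r²sin²θ) = +7.1401 rad/s.
V_P = V_A + ω_rod × AP, with AP = 0.0547 m along the rod.
Components: V_Px = −rω sinθ − a·ω_rod·sinφ = -6.6499 m/s;  V_Py = rω cosθ + a·ω_rod·cosφ = -0.44669 m/s.
|V_P| = √(V_Px² + V_Py²) = 6.6649 m/s.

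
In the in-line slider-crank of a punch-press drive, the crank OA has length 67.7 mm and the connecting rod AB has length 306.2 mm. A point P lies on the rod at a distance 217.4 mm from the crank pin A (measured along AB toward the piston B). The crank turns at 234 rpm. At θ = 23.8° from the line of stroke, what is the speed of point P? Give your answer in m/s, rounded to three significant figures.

ω = 24.5 rad/s.  Crank-pin speed |V_A| = rω = 1.6589 m/s, perpendicular to OA.
Rod angle: sinφ = −(r/L) sinθ ⇒ φ = -5.119°; ω_rod = −rω cosθ/√(L²−r²sin²θ) = -4.977 rad/s.
V_P = V_A + ω_rod × AP, with AP = 0.2174 m along the rod.
Components: V_Px = −rω sinθ − a·ω_rod·sinφ = -0.766 m/s;  V_Py = rω cosθ + a·ω_rod·cosφ = +0.44019 m/s.
|V_P| = √(V_Px² + V_Py²) = 0.88347 m/s.

0.883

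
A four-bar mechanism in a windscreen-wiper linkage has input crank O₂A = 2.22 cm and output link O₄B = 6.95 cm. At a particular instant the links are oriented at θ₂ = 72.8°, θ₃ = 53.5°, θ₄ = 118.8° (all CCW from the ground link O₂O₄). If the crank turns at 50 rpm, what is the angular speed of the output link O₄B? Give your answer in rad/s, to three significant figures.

ω₂ = 5.236 rad/s (from 50 rpm).
Differentiating the loop-closure r₂e^{iθ₂}+r₃e^{iθ₃}=r₁+r₄e^{iθ₄} gives r₂ω₂e^{iθ₂}+r₃ω₃e^{iθ₃}=r₄ω₄e^{iθ₄}.
Eliminating the other unknown: ω₄ = r₂ω₂ sin(θ₂−θ₃) / [r₄ sin(θ₄−θ₃)].
Numerator sine = +0.33051; denominator sine = +0.90851.
Result = 0.0222·5.236·(+0.33051) / (0.0695·(+0.90851)) = +0.60845 rad/s; magnitude 0.60845 rad/s.

0.608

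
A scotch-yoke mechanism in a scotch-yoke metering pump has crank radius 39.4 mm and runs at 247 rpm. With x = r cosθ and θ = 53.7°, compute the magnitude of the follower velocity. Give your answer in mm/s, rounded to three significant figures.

821

ω = 25.87 rad/s (from 247 rpm).
x = r cosθ ⇒ ẋ = −rω sinθ.
|v| = rω|sinθ| = 0.0394·25.87·|sin 53.7°| = 0.82133 m/s = 821.33 mm/s.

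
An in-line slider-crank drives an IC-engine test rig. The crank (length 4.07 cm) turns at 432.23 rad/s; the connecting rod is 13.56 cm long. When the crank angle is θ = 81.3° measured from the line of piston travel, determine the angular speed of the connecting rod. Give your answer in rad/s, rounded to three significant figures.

ω = 432.2 rad/s
The rod makes angle φ with the slider axis where L sinφ = r sinθ; differentiating, L cosφ·φ̇ = r ω cosθ.
L cosφ = √(L² − r² sin²θ) = 0.12949 m.
|ω_rod| = r ω |cosθ| / √(L² − r² sin²θ) = 0.0407·432.2·0.15126/0.12949 = 20.549 rad/s.

20.5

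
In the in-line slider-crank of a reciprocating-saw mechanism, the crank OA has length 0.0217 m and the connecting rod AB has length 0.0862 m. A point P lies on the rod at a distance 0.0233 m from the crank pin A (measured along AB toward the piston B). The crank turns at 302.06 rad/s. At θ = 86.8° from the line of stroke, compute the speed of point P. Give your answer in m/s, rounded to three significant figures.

6.58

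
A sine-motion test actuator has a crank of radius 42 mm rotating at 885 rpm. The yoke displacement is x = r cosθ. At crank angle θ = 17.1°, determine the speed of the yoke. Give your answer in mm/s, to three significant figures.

1140

ω = 92.68 rad/s (from 885 rpm).
x = r cosθ ⇒ ẋ = −rω sinθ.
|v| = rω|sinθ| = 0.042·92.68·|sin 17.1°| = 1.1445 m/s = 1144.5 mm/s.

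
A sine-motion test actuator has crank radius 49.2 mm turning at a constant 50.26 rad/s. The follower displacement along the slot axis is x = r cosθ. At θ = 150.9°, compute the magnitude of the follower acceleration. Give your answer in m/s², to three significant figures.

109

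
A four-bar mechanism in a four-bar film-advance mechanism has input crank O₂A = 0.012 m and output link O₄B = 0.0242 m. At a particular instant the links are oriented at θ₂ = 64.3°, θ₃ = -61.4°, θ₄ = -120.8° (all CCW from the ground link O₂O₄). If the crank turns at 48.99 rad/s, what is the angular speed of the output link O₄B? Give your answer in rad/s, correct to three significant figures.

ω₂ = 48.99 rad/s
Differentiating the loop-closure r₂e^{iθ₂}+r₃e^{iθ₃}=r₁+r₄e^{iθ₄} gives r₂ω₂e^{iθ₂}+r₃ω₃e^{iθ₃}=r₄ω₄e^{iθ₄}.
Eliminating the other unknown: ω₄ = r₂ω₂ sin(θ₂−θ₃) / [r₄ sin(θ₄−θ₃)].
Numerator sine = +0.81208; denominator sine = -0.86074.
Result = 0.012·48.99·(+0.81208) / (0.0242·(-0.86074)) = -22.919 rad/s; magnitude 22.919 rad/s.

22.9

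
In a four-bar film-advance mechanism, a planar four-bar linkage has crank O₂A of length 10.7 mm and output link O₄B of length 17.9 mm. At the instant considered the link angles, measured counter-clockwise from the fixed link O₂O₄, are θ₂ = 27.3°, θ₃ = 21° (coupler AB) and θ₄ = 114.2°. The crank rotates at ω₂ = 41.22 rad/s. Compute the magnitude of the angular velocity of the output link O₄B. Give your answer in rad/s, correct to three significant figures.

ω₂ = 41.22 rad/s
Differentiating the loop-closure r₂e^{iθ₂}+r₃e^{iθ₃}=r₁+r₄e^{iθ₄} gives r₂ω₂e^{iθ₂}+r₃ω₃e^{iθ₃}=r₄ω₄e^{iθ₄}.
Eliminating the other unknown: ω₄ = r₂ω₂ sin(θ₂−θ₃) / [r₄ sin(θ₄−θ₃)].
Numerator sine = +0.10973; denominator sine = +0.99844.
Result = 0.0107·41.22·(+0.10973) / (0.0179·(+0.99844)) = +2.7081 rad/s; magnitude 2.7081 rad/s.

2.71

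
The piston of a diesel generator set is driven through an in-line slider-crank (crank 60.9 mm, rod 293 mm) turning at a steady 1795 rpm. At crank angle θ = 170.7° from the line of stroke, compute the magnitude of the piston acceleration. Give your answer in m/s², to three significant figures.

1700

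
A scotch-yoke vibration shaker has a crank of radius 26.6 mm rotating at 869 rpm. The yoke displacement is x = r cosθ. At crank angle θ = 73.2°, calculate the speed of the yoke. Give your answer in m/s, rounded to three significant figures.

ω = 91 rad/s (from 869 rpm).
x = r cosθ ⇒ ẋ = −rω sinθ.
|v| = rω|sinθ| = 0.0266·91·|sin 73.2°| = 2.3173 m/s.

2.32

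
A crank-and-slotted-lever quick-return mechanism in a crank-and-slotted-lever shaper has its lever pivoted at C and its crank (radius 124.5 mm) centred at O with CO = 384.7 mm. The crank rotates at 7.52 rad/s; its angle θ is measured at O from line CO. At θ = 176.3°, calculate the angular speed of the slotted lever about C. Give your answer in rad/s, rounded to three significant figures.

3.58

ω = 7.52 rad/s
Crank pin A relative to C: A = (d + r cosθ, r sinθ); lever angle φ = atan2(r sinθ, d + r cosθ).
Differentiating tanφ: φ̇ = rω(d cosθ + r)/(d² + r² + 2dr cosθ).
d² + r² + 2dr cosθ = |CA|² = 0.0679037 m²;  d cosθ + r = -0.2594 m.
|ω_lever| = |0.1245·7.52·-0.2594| / 0.0679037 = 3.5765 rad/s.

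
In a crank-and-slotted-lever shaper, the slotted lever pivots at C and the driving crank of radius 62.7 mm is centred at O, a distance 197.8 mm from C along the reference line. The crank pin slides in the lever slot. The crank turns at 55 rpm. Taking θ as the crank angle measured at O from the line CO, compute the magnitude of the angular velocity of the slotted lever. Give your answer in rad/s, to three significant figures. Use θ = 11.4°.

1.38

ω = 5.76 rad/s (from 55 rpm).
Crank pin A relative to C: A = (d + r cosθ, r sinθ); lever angle φ = atan2(r sinθ, d + r cosθ).
Differentiating tanφ: φ̇ = rω(d cosθ + r)/(d² + r² + 2dr cosθ).
d² + r² + 2dr cosθ = |CA|² = 0.0673709 m²;  d cosθ + r = +0.2566 m.
|ω_lever| = |0.0627·5.76·+0.2566| / 0.0673709 = 1.3754 rad/s.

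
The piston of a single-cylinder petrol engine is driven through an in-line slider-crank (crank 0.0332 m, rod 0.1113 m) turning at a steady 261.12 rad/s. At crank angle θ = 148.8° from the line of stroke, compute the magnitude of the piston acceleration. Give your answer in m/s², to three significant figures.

1610

ω = 261.1 rad/s
x(θ) = r cosθ + √(L² − r² sin²θ); with ω constant, a = ω²·d²x/dθ².
d²x/dθ² = −r cosθ − r²(cos2θ)/√u − r⁴ sin²2θ/(4u^{3/2}),  u = L² − r² sin²θ = 0.0120919 m².
Substituting r = 0.0332 m, L = 0.1113 m, θ = 148.8°: d²x/dθ² = +0.023575 m.
a = ω²·d²x/dθ² = (261.1)²·(+0.023575) = +1607.4 m/s²;  |a| = 1607.4 m/s².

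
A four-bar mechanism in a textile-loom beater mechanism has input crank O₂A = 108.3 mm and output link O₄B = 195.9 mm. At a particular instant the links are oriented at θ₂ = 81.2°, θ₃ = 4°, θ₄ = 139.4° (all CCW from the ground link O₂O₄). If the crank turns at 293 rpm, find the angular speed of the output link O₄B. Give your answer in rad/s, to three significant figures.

ω₂ = 30.68 rad/s (from 293 rpm).
Differentiating the loop-closure r₂e^{iθ₂}+r₃e^{iθ₃}=r₁+r₄e^{iθ₄} gives r₂ω₂e^{iθ₂}+r₃ω₃e^{iθ₃}=r₄ω₄e^{iθ₄}.
Eliminating the other unknown: ω₄ = r₂ω₂ sin(θ₂−θ₃) / [r₄ sin(θ₄−θ₃)].
Numerator sine = +0.97515; denominator sine = +0.70215.
Result = 0.1083·30.68·(+0.97515) / (0.1959·(+0.70215)) = +23.558 rad/s; magnitude 23.558 rad/s.

23.6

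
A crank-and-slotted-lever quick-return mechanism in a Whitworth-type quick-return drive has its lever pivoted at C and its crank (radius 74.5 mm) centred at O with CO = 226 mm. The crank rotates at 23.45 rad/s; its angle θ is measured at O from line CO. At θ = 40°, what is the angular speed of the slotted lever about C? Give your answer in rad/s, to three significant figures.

5.25

ω = 23.45 rad/s
Crank pin A relative to C: A = (d + r cosθ, r sinθ); lever angle φ = atan2(r sinθ, d + r cosθ).
Differentiating tanφ: φ̇ = rω(d cosθ + r)/(d² + r² + 2dr cosθ).
d² + r² + 2dr cosθ = |CA|² = 0.082422 m²;  d cosθ + r = +0.24763 m.
|ω_lever| = |0.0745·23.45·+0.24763| / 0.082422 = 5.2487 rad/s.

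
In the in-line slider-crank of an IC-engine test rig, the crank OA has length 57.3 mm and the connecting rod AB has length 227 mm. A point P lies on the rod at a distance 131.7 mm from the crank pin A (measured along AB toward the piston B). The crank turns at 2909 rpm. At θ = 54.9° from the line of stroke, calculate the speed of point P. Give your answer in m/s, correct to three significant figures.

16.1

ω = 304.6 rad/s.  Crank-pin speed |V_A| = rω = 17.455 m/s, perpendicular to OA.
Rod angle: sinφ = −(r/L) sinθ ⇒ φ = -11.918°; ω_rod = −rω cosθ/√(L²−r²sin²θ) = -45.19 rad/s.
V_P = V_A + ω_rod × AP, with AP = 0.1317 m along the rod.
Components: V_Px = −rω sinθ − a·ω_rod·sinφ = -15.51 m/s;  V_Py = rω cosθ + a·ω_rod·cosφ = +4.2137 m/s.
|V_P| = √(V_Px² + V_Py²) = 16.072 m/s.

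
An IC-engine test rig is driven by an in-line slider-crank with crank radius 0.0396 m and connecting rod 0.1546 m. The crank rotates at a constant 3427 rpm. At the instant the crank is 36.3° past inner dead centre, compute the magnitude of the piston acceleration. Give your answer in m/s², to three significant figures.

ω = 2π·3427/60 = 358.9 rad/s
x(θ) = r cosθ + √(L² − r² sin²θ); with ω constant, a = ω²·d²x/dθ².
d²x/dθ² = −r cosθ − r²(cos2θ)/√u − r⁴ sin²2θ/(4u^{3/2}),  u = L² − r² sin²θ = 0.0233516 m².
Substituting r = 0.0396 m, L = 0.1546 m, θ = 36.3°: d²x/dθ² = -0.03514 m.
a = ω²·d²x/dθ² = (358.9)²·(-0.03514) = -4525.8 m/s²;  |a| = 4525.8 m/s².

4530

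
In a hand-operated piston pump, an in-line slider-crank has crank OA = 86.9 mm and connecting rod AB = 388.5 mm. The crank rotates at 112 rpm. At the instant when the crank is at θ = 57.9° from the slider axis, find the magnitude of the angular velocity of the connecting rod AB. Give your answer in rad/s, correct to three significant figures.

1.42

ω = 11.73 rad/s (converted from 112 rpm).
The rod makes angle φ with the slider axis where L sinφ = r sinθ; differentiating, L cosφ·φ̇ = r ω cosθ.
L cosφ = √(L² − r² sin²θ) = 0.38146 m.
|ω_rod| = r ω |cosθ| / √(L² − r² sin²θ) = 0.0869·11.73·0.53140/0.38146 = 1.4198 rad/s.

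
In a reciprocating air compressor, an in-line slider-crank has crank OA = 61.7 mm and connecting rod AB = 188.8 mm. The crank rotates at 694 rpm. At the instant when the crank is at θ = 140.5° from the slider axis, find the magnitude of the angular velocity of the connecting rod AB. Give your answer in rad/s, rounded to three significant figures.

18.7

ω = 72.68 rad/s (converted from 694 rpm).
The rod makes angle φ with the slider axis where L sinφ = r sinθ; differentiating, L cosφ·φ̇ = r ω cosθ.
L cosφ = √(L² − r² sin²θ) = 0.18468 m.
|ω_rod| = r ω |cosθ| / √(L² − r² sin²θ) = 0.0617·72.68·0.77162/0.18468 = 18.736 rad/s.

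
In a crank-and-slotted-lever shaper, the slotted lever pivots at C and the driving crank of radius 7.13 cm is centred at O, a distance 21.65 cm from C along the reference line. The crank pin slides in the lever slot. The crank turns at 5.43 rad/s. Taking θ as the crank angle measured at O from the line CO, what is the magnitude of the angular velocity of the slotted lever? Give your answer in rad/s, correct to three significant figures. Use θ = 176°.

2.65

ω = 5.43 rad/s
Crank pin A relative to C: A = (d + r cosθ, r sinθ); lever angle φ = atan2(r sinθ, d + r cosθ).
Differentiating tanφ: φ̇ = rω(d cosθ + r)/(d² + r² + 2dr cosθ).
d² + r² + 2dr cosθ = |CA|² = 0.0211582 m²;  d cosθ + r = -0.14467 m.
|ω_lever| = |0.0713·5.43·-0.14467| / 0.0211582 = 2.6473 rad/s.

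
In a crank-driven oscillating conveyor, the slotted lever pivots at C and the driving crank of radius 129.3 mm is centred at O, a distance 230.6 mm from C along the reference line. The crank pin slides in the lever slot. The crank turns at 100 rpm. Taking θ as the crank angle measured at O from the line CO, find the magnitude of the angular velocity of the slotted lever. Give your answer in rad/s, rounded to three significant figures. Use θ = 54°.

ω = 10.47 rad/s (from 100 rpm).
Crank pin A relative to C: A = (d + r cosθ, r sinθ); lever angle φ = atan2(r sinθ, d + r cosθ).
Differentiating tanφ: φ̇ = rω(d cosθ + r)/(d² + r² + 2dr cosθ).
d² + r² + 2dr cosθ = |CA|² = 0.104946 m²;  d cosθ + r = +0.26484 m.
|ω_lever| = |0.1293·10.47·+0.26484| / 0.104946 = 3.417 rad/s.

3.42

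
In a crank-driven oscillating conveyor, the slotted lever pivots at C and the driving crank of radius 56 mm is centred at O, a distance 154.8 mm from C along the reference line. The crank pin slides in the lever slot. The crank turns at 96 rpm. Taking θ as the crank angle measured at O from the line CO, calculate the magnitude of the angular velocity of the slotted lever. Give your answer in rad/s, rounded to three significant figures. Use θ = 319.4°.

2.43

ω = 10.05 rad/s (from 96 rpm).
Crank pin A relative to C: A = (d + r cosθ, r sinθ); lever angle φ = atan2(r sinθ, d + r cosθ).
Differentiating tanφ: φ̇ = rω(d cosθ + r)/(d² + r² + 2dr cosθ).
d² + r² + 2dr cosθ = |CA|² = 0.040263 m²;  d cosθ + r = +0.17354 m.
|ω_lever| = |0.056·10.05·+0.17354| / 0.040263 = 2.4264 rad/s.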